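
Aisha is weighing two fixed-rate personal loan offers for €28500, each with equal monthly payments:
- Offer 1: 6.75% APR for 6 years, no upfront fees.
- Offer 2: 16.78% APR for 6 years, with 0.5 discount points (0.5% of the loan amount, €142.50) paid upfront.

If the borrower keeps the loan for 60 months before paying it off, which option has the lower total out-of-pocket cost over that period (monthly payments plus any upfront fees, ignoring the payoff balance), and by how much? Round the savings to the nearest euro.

Offer 1: at 6.75% the monthly rate is 0.0056250, so the payment is 28,500 × 0.0056250 / (1 − 1.0056250^−72) = €482.48.
Offer 2: monthly rate = 16.78%/12 = 0.0139833; payment = 28,500 × 0.0139833 / (1 − (1+0.0139833)^−72) = €630.52.
Over 60 months: Offer 1 costs 60 × €482.48 = €28,948.80; Offer 2 costs 60 × €630.52 + €142.50 = €37,973.70.
Offer 1 is cheaper by €37,973.70 − €28,948.80 = €9,024.90.

Offer 1 by €9,025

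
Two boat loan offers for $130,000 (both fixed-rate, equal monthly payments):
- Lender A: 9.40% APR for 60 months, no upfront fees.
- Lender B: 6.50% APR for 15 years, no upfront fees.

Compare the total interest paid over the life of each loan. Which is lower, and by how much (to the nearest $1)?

Lender A: monthly rate = 9.4%/12 = 0.0078333; payment = 130,000 × 0.0078333 / (1 − (1+0.0078333)^−60) = $2,723.89.
Total interest on Lender A = 60 × $2,723.89 − $130,000 = $33,433.40.
Lender B: monthly rate = 6.5%/12 = 0.0054167; payment = 130,000 × 0.0054167 / (1 − (1+0.0054167)^−180) = $1,132.44.
Total interest on Lender B = 180 × $1,132.44 − $130,000 = $73,839.20.
Lender A is lower by $40,405.80.

Lender A by $40,406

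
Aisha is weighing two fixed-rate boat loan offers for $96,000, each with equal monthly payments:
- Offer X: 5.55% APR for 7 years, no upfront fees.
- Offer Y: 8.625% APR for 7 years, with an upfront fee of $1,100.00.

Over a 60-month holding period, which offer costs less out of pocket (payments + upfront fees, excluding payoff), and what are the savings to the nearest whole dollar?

Offer X by $9,772

Offer X: monthly rate = 5.55%/12 = 0.0046250; payment = 96,000 × 0.0046250 / (1 − (1+0.0046250)^−84) = $1,381.80.
Offer Y: monthly rate = 8.625%/12 = 0.0071875; payment = 96,000 × 0.0071875 / (1 − (1+0.0071875)^−84) = $1,526.34.
Over 60 months: Offer X costs 60 × $1,381.80 = $82,908.00; Offer Y costs 60 × $1,526.34 + $1,100.00 = $92,680.40.
Offer X is cheaper by $92,680.40 − $82,908.00 = $9,772.40.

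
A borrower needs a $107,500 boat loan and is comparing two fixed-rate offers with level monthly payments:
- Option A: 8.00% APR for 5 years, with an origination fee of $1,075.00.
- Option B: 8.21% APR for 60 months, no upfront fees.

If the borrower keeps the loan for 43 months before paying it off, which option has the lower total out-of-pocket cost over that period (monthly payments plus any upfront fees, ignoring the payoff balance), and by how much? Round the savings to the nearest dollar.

Option A: monthly rate = 8%/12 = 0.0066667; payment = 107,500 × 0.0066667 / (1 − (1+0.0066667)^−60) = $2,179.71.
Option B: at 8.21% the monthly rate is 0.0068417, so the payment is 107,500 × 0.0068417 / (1 − 1.0068417^−60) = $2,190.53.
Over 43 months: Option A costs 43 × $2,179.71 + $1,075.00 = $94,802.53; Option B costs 43 × $2,190.53 = $94,192.79.
Option B is cheaper by $94,802.53 − $94,192.79 = $609.74.

Option B by $610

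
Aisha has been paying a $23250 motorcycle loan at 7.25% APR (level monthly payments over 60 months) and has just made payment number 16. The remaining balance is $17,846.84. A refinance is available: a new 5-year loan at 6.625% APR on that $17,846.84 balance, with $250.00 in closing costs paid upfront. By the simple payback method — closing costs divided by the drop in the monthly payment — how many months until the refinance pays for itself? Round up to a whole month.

3 months

Current payment = 23,250 × 7.25%/12 / (1 − (1+0.0060417)^−60) = $463.13.
Refinanced payment = 17,846.84 × 0.0055208 / (1 − (1+0.0055208)^−60) = $350.24.
Monthly savings = $463.13 − $350.24 = $112.89.
Break-even = $250.00 / $112.89 = 2.21 → 3 months.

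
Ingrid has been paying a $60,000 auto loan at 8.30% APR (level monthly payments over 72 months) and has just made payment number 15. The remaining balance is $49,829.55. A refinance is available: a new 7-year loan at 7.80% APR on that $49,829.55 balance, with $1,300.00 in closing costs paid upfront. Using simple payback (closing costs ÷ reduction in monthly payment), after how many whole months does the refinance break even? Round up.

5 months

Current payment = 60,000 × 8.3%/12 / (1 − (1+0.0069167)^−72) = $1,060.81.
Refinanced payment = 49,829.55 × 0.0065000 / (1 − (1+0.0065000)^−84) = $771.70.
Monthly savings = $1,060.81 − $771.70 = $289.11.
Break-even = $1,300.00 / $289.11 = 4.50 → 5 months.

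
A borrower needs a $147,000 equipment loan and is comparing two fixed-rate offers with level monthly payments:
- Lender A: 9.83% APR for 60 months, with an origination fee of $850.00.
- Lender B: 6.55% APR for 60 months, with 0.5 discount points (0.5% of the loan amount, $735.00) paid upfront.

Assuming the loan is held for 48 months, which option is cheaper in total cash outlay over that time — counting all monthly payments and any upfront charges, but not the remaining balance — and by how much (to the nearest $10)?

Lender B by $11,220

Lender A: at 9.83% the monthly rate is 0.0081917, so the payment is 147,000 × 0.0081917 / (1 − 1.0081917^−60) = $3,111.03.
Lender B: at 6.55% the monthly rate is 0.0054583, so the payment is 147,000 × 0.0054583 / (1 − 1.0054583^−60) = $2,879.67.
Over 48 months: Lender A costs 48 × $3,111.03 + $850.00 = $150,179.44; Lender B costs 48 × $2,879.67 + $735.00 = $138,959.16.
Lender B is cheaper by $150,179.44 − $138,959.16 = $11,220.28.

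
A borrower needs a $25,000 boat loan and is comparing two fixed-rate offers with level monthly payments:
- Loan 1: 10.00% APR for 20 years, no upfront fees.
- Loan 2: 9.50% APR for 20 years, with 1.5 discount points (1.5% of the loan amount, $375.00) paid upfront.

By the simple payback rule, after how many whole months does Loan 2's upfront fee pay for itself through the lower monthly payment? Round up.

Loan 1: monthly rate = 10%/12 = 0.0083333; payment = 25,000 × 0.0083333 / (1 − (1+0.0083333)^−240) = $241.26.
Loan 2: monthly rate = 9.5%/12 = 0.0079167; payment = 25,000 × 0.0079167 / (1 − (1+0.0079167)^−240) = $233.03.
Monthly savings = $241.26 − $233.03 = $8.23.
Break-even = $375.00 / $8.23 = 45.57 → 46 months.

46 months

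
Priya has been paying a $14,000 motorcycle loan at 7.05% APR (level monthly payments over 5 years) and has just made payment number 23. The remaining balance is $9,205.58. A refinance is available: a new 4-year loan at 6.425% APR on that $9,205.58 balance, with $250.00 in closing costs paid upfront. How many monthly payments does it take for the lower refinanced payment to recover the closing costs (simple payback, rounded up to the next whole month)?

5 months

Current payment = 14,000 × 7.05%/12 / (1 − (1+0.0058750)^−60) = $277.55.
Refinanced payment = 9,205.58 × 0.0053542 / (1 − (1+0.0053542)^−48) = $217.99.
Monthly savings = $277.55 − $217.99 = $59.56.
Break-even = $250.00 / $59.56 = 4.20 → 5 months.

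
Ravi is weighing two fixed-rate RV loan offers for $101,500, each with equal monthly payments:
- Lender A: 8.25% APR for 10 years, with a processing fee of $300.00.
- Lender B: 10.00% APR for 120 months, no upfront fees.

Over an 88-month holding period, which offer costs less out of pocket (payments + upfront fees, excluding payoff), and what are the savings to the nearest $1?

Lender A by $8,184

Lender A: at 8.25% the monthly rate is 0.0068750, so the payment is 101,500 × 0.0068750 / (1 − 1.0068750^−120) = $1,244.92.
Lender B: monthly rate = 10%/12 = 0.0083333; payment = 101,500 × 0.0083333 / (1 − (1+0.0083333)^−120) = $1,341.33.
Over 88 months: Lender A costs 88 × $1,244.92 + $300.00 = $109,852.96; Lender B costs 88 × $1,341.33 = $118,037.04.
Lender A is cheaper by $118,037.04 − $109,852.96 = $8,184.08.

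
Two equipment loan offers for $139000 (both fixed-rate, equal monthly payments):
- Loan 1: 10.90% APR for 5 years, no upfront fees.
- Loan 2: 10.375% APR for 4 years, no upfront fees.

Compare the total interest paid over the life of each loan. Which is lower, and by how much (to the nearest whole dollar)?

Loan 1: at 10.90% the monthly rate is 0.0090833, so the payment is 139,000 × 0.0090833 / (1 − 1.0090833^−60) = $3,015.27.
Total interest on Loan 1 = 60 × $3,015.27 − $139,000 = $41,916.20.
Loan 2: monthly rate = 10.375%/12 = 0.0086458; payment = 139,000 × 0.0086458 / (1 − (1+0.0086458)^−48) = $3,550.48.
Total interest on Loan 2 = 48 × $3,550.48 − $139,000 = $31,423.04.
Loan 2 is lower by $10,493.16.

Loan 2 by $10,493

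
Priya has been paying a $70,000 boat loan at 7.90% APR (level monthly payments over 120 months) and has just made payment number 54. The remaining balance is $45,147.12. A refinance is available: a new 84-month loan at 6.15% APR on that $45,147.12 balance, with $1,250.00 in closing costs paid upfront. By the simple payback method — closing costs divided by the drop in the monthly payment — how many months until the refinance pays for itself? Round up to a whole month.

7 months

Current payment = 70,000 × 7.9%/12 / (1 − (1+0.0065833)^−120) = $845.60.
Refinanced payment = 45,147.12 × 0.0051250 / (1 − (1+0.0051250)^−84) = $662.79.
Monthly savings = $845.60 − $662.79 = $182.81.
Break-even = $1,250.00 / $182.81 = 6.84 → 7 months.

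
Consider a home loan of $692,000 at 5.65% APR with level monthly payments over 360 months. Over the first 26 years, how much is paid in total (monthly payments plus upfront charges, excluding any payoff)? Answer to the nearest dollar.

$1,246,275

Monthly rate = 5.65%/12 = 0.0047083; payment = 692,000 × 0.0047083 / (1 − (1+0.0047083)^−360) = $3,994.47.
Total outlay = 312 × $3,994.47 = $1,246,274.64.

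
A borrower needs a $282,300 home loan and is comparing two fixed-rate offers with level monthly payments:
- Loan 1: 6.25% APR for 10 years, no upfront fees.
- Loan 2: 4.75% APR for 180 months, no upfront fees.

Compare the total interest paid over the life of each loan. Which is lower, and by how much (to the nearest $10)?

Loan 1 by $14,890

Loan 1: monthly rate = 6.25%/12 = 0.0052083; payment = 282,300 × 0.0052083 / (1 − (1+0.0052083)^−120) = $3,169.67.
Total interest on Loan 1 = 120 × $3,169.67 − $282,300 = $98,060.40.
Loan 2: monthly rate = 4.75%/12 = 0.0039583; payment = 282,300 × 0.0039583 / (1 − (1+0.0039583)^−180) = $2,195.82.
Total interest on Loan 2 = 180 × $2,195.82 − $282,300 = $112,947.60.
Loan 1 is lower by $14,887.20.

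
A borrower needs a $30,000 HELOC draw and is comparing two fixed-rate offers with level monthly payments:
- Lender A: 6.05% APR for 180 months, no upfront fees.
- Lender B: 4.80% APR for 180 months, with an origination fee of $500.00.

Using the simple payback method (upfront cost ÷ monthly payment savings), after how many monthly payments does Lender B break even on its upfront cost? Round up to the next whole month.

Lender A: at 6.05% the monthly rate is 0.0050417, so the payment is 30,000 × 0.0050417 / (1 − 1.0050417^−180) = $253.97.
Lender B: monthly rate = 4.8%/12 = 0.0040000; payment = 30,000 × 0.0040000 / (1 − (1+0.0040000)^−180) = $234.12.
Monthly savings = $253.97 − $234.12 = $19.85.
Break-even = $500.00 / $19.85 = 25.19 → 26 months.

26 months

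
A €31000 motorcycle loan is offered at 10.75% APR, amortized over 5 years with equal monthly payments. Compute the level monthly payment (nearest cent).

At 10.75% the monthly rate is 0.0089583, so the payment is 31,000 × 0.0089583 / (1 − 1.0089583^−60) = €670.16.

€670.16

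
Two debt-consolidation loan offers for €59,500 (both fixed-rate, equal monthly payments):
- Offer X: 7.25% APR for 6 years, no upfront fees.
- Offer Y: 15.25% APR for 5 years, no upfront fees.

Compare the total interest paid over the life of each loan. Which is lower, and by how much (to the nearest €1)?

Offer X by €11,846

Offer X: at 7.25% the monthly rate is 0.0060417, so the payment is 59,500 × 0.0060417 / (1 − 1.0060417^−72) = €1,021.57.
Total interest on Offer X = 72 × €1,021.57 − €59,500 = €14,053.04.
Offer Y: monthly rate = 15.25%/12 = 0.0127083; payment = 59,500 × 0.0127083 / (1 − (1+0.0127083)^−60) = €1,423.32.
Total interest on Offer Y = 60 × €1,423.32 − €59,500 = €25,899.20.
Offer X is lower by €11,846.16.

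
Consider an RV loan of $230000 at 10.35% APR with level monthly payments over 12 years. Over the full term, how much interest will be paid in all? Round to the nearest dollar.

$172,535

Monthly rate = 10.35%/12 = 0.0086250; payment = 230,000 × 0.0086250 / (1 − (1+0.0086250)^−144) = $2,795.38.
Total paid = 144 × $2,795.38 = $402,534.72; interest = $402,534.72 − $230,000 = $172,534.72.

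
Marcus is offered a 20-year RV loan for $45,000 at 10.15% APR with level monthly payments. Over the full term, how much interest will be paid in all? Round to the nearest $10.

$60,300

At 10.15% the monthly rate is 0.0084583, so the payment is 45,000 × 0.0084583 / (1 − 1.0084583^−240) = $438.74.
Total paid = 240 × $438.74 = $105,297.60; interest = $105,297.60 − $45,000 = $60,297.60.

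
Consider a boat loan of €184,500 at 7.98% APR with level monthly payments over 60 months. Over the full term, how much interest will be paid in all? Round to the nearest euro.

Monthly rate = 7.98%/12 = 0.0066500; payment = 184,500 × 0.0066500 / (1 − (1+0.0066500)^−60) = €3,739.23.
Total paid = 60 × €3,739.23 = €224,353.80; interest = €224,353.80 − €184,500 = €39,853.80.

€39,854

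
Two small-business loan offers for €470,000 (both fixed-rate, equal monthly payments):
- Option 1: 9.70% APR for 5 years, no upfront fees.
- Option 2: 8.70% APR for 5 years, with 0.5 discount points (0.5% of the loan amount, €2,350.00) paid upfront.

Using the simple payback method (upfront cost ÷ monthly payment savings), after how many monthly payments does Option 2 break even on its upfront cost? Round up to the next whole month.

11 months

Option 1: at 9.70% the monthly rate is 0.0080833, so the payment is 470,000 × 0.0080833 / (1 − 1.0080833^−60) = €9,916.87.
Option 2: monthly rate = 8.7%/12 = 0.0072500; payment = 470,000 × 0.0072500 / (1 − (1+0.0072500)^−60) = €9,688.14.
Monthly savings = €9,916.87 − €9,688.14 = €228.73.
Break-even = €2,350.00 / €228.73 = 10.27 → 11 months.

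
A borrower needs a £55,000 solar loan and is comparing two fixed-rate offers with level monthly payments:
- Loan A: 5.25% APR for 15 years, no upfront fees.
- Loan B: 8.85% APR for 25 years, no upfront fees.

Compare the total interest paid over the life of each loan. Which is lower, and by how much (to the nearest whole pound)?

Loan A: monthly rate = 5.25%/12 = 0.0043750; payment = 55,000 × 0.0043750 / (1 − (1+0.0043750)^−180) = £442.13.
Total interest on Loan A = 180 × £442.13 − £55,000 = £24,583.40.
Loan B: monthly rate = 8.85%/12 = 0.0073750; payment = 55,000 × 0.0073750 / (1 − (1+0.0073750)^−300) = £455.92.
Total interest on Loan B = 300 × £455.92 − £55,000 = £81,776.00.
Loan A is lower by £57,192.60.

Loan A by £57,193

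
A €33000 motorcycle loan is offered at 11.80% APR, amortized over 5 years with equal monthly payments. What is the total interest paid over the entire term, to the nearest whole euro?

At 11.80% the monthly rate is 0.0098333, so the payment is 33,000 × 0.0098333 / (1 − 1.0098333^−60) = €730.74.
Total paid = 60 × €730.74 = €43,844.40; interest = €43,844.40 − €33,000 = €10,844.40.

€10,844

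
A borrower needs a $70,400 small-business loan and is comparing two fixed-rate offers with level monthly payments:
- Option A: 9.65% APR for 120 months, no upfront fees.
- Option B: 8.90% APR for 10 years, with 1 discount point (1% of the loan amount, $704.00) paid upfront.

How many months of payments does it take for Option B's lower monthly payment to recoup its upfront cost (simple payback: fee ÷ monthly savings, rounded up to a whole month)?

25 months

Option A: at 9.65% the monthly rate is 0.0080417, so the payment is 70,400 × 0.0080417 / (1 − 1.0080417^−120) = $916.75.
Option B: monthly rate = 8.9%/12 = 0.0074167; payment = 70,400 × 0.0074167 / (1 − (1+0.0074167)^−120) = $887.99.
Monthly savings = $916.75 − $887.99 = $28.76.
Break-even = $704.00 / $28.76 = 24.48 → 25 months.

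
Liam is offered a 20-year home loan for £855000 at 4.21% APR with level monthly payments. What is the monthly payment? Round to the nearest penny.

£5,276.23

At 4.21% the monthly rate is 0.0035083, so the payment is 855,000 × 0.0035083 / (1 − 1.0035083^−240) = £5,276.23.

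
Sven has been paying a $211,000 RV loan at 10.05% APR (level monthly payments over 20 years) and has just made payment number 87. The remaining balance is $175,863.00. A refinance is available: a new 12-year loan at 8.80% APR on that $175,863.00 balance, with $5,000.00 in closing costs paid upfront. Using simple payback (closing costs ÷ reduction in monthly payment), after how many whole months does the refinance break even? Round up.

Current payment = 211,000 × 10.05%/12 / (1 − (1+0.0083750)^−240) = $2,043.19.
Refinanced payment = 175,863.00 × 0.0073333 / (1 − (1+0.0073333)^−144) = $1,981.62.
Monthly savings = $2,043.19 − $1,981.62 = $61.57.
Break-even = $5,000.00 / $61.57 = 81.21 → 82 months.

82 months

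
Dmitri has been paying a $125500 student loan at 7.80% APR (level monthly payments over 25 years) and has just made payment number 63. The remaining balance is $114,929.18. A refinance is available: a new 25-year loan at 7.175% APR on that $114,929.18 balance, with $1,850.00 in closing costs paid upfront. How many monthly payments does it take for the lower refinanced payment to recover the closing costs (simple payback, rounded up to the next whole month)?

Current payment = 125,500 × 7.8%/12 / (1 − (1+0.0065000)^−300) = $952.06.
Refinanced payment = 114,929.18 × 0.0059792 / (1 − (1+0.0059792)^−300) = $825.17.
Monthly savings = $952.06 − $825.17 = $126.89.
Break-even = $1,850.00 / $126.89 = 14.58 → 15 months.

15 months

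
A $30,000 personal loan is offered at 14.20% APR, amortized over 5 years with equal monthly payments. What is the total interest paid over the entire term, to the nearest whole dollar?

At 14.20% the monthly rate is 0.0118333, so the payment is 30,000 × 0.0118333 / (1 − 1.0118333^−60) = $701.16.
Total paid = 60 × $701.16 = $42,069.60; interest = $42,069.60 − $30,000 = $12,069.60.

$12,070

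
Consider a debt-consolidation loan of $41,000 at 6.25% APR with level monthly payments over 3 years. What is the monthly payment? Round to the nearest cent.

At 6.25% the monthly rate is 0.0052083, so the payment is 41,000 × 0.0052083 / (1 − 1.0052083^−36) = $1,251.95.

$1,251.95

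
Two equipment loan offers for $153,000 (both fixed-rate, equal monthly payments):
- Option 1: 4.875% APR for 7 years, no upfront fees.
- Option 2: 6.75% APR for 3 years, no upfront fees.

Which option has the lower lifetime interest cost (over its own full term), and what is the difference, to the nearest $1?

Option 2 by $11,453

Option 1: at 4.875% the monthly rate is 0.0040625, so the payment is 153,000 × 0.0040625 / (1 − 1.0040625^−84) = $2,153.51.
Total interest on Option 1 = 84 × $2,153.51 − $153,000 = $27,894.84.
Option 2: at 6.75% the monthly rate is 0.0056250, so the payment is 153,000 × 0.0056250 / (1 − 1.0056250^−36) = $4,706.73.
Total interest on Option 2 = 36 × $4,706.73 − $153,000 = $16,442.28.
Option 2 is lower by $11,452.56.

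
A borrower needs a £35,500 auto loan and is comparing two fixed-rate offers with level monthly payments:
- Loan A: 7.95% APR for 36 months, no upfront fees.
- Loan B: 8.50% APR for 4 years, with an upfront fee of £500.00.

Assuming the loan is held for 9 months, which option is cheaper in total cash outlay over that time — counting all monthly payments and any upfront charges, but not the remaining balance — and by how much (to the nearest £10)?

Loan B by £1,630

Loan A: at 7.95% the monthly rate is 0.0066250, so the payment is 35,500 × 0.0066250 / (1 − 1.0066250^−36) = £1,111.62.
Loan B: at 8.50% the monthly rate is 0.0070833, so the payment is 35,500 × 0.0070833 / (1 − 1.0070833^−48) = £875.01.
Over 9 months: Loan A costs 9 × £1,111.62 = £10,004.58; Loan B costs 9 × £875.01 + £500.00 = £8,375.09.
Loan B is cheaper by £10,004.58 − £8,375.09 = £1,629.49.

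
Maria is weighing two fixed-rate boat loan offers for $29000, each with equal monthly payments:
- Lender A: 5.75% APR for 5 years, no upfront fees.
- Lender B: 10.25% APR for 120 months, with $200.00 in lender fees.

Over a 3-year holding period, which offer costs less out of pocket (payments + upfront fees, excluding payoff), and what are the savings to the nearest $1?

Lender A: monthly rate = 5.75%/12 = 0.0047917; payment = 29,000 × 0.0047917 / (1 − (1+0.0047917)^−60) = $557.29.
Lender B: monthly rate = 10.25%/12 = 0.0085417; payment = 29,000 × 0.0085417 / (1 − (1+0.0085417)^−120) = $387.26.
Over 36 months: Lender A costs 36 × $557.29 = $20,062.44; Lender B costs 36 × $387.26 + $200.00 = $14,141.36.
Lender B is cheaper by $20,062.44 − $14,141.36 = $5,921.08.

Lender B by $5,921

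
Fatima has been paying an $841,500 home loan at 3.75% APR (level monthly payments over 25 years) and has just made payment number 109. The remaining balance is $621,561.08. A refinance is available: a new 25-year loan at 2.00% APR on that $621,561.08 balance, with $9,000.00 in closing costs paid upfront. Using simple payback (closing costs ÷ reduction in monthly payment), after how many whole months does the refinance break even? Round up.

6 months

Current payment = 841,500 × 3.75%/12 / (1 − (1+0.0031250)^−300) = $4,326.41.
Refinanced payment = 621,561.08 × 0.0016667 / (1 − (1+0.0016667)^−300) = $2,634.51.
Monthly savings = $4,326.41 − $2,634.51 = $1,691.90.
Break-even = $9,000.00 / $1,691.90 = 5.32 → 6 months.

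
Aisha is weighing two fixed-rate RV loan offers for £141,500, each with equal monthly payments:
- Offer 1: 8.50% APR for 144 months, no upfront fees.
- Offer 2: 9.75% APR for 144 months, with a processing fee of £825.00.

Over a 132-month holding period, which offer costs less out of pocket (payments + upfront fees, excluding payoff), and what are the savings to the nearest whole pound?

Offer 1 by £14,016

Offer 1: at 8.50% the monthly rate is 0.0070833, so the payment is 141,500 × 0.0070833 / (1 − 1.0070833^−144) = £1,570.73.
Offer 2: monthly rate = 9.75%/12 = 0.0081250; payment = 141,500 × 0.0081250 / (1 − (1+0.0081250)^−144) = £1,670.66.
Over 132 months: Offer 1 costs 132 × £1,570.73 = £207,336.36; Offer 2 costs 132 × £1,670.66 + £825.00 = £221,352.12.
Offer 1 is cheaper by £221,352.12 − £207,336.36 = £14,015.76.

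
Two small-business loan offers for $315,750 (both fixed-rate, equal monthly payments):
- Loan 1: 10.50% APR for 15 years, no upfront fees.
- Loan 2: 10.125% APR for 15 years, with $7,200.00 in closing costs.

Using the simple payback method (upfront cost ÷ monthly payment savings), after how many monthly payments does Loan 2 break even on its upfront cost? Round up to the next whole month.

99 months

Loan 1: at 10.50% the monthly rate is 0.0087500, so the payment is 315,750 × 0.0087500 / (1 − 1.0087500^−180) = $3,490.30.
Loan 2: at 10.125% the monthly rate is 0.0084375, so the payment is 315,750 × 0.0084375 / (1 − 1.0084375^−180) = $3,417.25.
Monthly savings = $3,490.30 − $3,417.25 = $73.05.
Break-even = $7,200.00 / $73.05 = 98.56 → 99 months.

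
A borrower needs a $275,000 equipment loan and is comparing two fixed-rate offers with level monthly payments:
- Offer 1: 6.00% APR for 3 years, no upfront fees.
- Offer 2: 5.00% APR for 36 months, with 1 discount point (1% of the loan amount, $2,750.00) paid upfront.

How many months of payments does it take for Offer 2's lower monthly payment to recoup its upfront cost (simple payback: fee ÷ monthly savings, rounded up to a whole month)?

Offer 1: at 6.00% the monthly rate is 0.0050000, so the payment is 275,000 × 0.0050000 / (1 − 1.0050000^−36) = $8,366.03.
Offer 2: monthly rate = 5%/12 = 0.0041667; payment = 275,000 × 0.0041667 / (1 − (1+0.0041667)^−36) = $8,242.00.
Monthly savings = $8,366.03 − $8,242.00 = $124.03.
Break-even = $2,750.00 / $124.03 = 22.17 → 23 months.

23 months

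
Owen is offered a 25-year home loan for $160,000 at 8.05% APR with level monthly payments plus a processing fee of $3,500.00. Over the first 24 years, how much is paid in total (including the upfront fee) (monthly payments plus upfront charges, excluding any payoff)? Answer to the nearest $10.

$360,680

Monthly rate = 8.05%/12 = 0.0067083; payment = 160,000 × 0.0067083 / (1 − (1+0.0067083)^−300) = $1,240.21.
Total outlay = 288 × $1,240.21 + $3,500.00 = $360,680.48.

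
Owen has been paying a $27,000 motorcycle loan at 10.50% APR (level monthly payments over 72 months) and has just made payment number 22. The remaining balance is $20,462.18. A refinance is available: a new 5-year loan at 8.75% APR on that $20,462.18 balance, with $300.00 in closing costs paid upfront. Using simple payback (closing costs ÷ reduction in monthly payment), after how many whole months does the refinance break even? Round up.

4 months

Current payment = 27,000 × 10.5%/12 / (1 − (1+0.0087500)^−72) = $507.03.
Refinanced payment = 20,462.18 × 0.0072917 / (1 − (1+0.0072917)^−60) = $422.28.
Monthly savings = $507.03 − $422.28 = $84.75.
Break-even = $300.00 / $84.75 = 3.54 → 4 months.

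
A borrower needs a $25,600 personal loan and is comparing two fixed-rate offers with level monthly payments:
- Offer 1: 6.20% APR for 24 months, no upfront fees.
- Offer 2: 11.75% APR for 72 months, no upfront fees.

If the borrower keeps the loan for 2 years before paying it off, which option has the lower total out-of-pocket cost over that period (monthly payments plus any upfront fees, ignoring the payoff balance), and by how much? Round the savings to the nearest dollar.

Offer 2 by $15,354

Offer 1: at 6.20% the monthly rate is 0.0051667, so the payment is 25,600 × 0.0051667 / (1 − 1.0051667^−24) = $1,136.92.
Offer 2: monthly rate = 11.75%/12 = 0.0097917; payment = 25,600 × 0.0097917 / (1 − (1+0.0097917)^−72) = $497.16.
Over 24 months: Offer 1 costs 24 × $1,136.92 = $27,286.08; Offer 2 costs 24 × $497.16 = $11,931.84.
Offer 2 is cheaper by $27,286.08 − $11,931.84 = $15,354.24.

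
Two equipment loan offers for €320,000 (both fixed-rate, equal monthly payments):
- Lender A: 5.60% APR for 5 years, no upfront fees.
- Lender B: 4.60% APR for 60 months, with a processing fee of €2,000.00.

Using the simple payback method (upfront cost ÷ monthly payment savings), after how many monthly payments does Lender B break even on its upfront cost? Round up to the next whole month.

14 months

Lender A: monthly rate = 5.6%/12 = 0.0046667; payment = 320,000 × 0.0046667 / (1 − (1+0.0046667)^−60) = €6,127.15.
Lender B: monthly rate = 4.6%/12 = 0.0038333; payment = 320,000 × 0.0038333 / (1 − (1+0.0038333)^−60) = €5,980.33.
Monthly savings = €6,127.15 − €5,980.33 = €146.82.
Break-even = €2,000.00 / €146.82 = 13.62 → 14 months.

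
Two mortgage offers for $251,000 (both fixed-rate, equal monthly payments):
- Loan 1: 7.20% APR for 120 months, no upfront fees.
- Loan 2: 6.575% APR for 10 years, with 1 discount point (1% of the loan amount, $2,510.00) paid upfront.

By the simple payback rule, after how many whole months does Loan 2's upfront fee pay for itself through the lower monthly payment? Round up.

32 months

Loan 1: monthly rate = 7.2%/12 = 0.0060000; payment = 251,000 × 0.0060000 / (1 − (1+0.0060000)^−120) = $2,940.26.
Loan 2: monthly rate = 6.575%/12 = 0.0054792; payment = 251,000 × 0.0054792 / (1 − (1+0.0054792)^−120) = $2,859.64.
Monthly savings = $2,940.26 − $2,859.64 = $80.62.
Break-even = $2,510.00 / $80.62 = 31.13 → 32 months.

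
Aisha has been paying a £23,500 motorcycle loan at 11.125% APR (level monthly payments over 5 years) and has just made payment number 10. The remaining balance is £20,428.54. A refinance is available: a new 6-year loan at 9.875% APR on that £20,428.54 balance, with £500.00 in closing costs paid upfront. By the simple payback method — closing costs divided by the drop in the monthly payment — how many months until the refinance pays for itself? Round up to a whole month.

4 months

Current payment = 23,500 × 11.125%/12 / (1 − (1+0.0092708)^−60) = £512.41.
Refinanced payment = 20,428.54 × 0.0082292 / (1 − (1+0.0082292)^−72) = £377.17.
Monthly savings = £512.41 − £377.17 = £135.24.
Break-even = £500.00 / £135.24 = 3.70 → 4 months.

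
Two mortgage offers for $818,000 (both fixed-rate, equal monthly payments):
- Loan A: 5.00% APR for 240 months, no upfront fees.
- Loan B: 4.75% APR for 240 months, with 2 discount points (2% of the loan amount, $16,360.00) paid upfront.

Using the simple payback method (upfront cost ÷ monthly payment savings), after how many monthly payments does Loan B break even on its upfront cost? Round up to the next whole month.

Loan A: at 5.00% the monthly rate is 0.0041667, so the payment is 818,000 × 0.0041667 / (1 − 1.0041667^−240) = $5,398.44.
Loan B: at 4.75% the monthly rate is 0.0039583, so the payment is 818,000 × 0.0039583 / (1 − 1.0039583^−240) = $5,286.11.
Monthly savings = $5,398.44 − $5,286.11 = $112.33.
Break-even = $16,360.00 / $112.33 = 145.64 → 146 months.

146 months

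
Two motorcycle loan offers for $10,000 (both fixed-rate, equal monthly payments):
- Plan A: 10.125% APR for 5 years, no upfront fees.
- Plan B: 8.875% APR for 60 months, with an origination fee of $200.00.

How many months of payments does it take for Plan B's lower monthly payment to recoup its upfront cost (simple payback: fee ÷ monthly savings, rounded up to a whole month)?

33 months

Plan A: monthly rate = 10.125%/12 = 0.0084375; payment = 10,000 × 0.0084375 / (1 − (1+0.0084375)^−60) = $213.09.
Plan B: monthly rate = 8.875%/12 = 0.0073958; payment = 10,000 × 0.0073958 / (1 − (1+0.0073958)^−60) = $206.98.
Monthly savings = $213.09 − $206.98 = $6.11.
Break-even = $200.00 / $6.11 = 32.73 → 33 months.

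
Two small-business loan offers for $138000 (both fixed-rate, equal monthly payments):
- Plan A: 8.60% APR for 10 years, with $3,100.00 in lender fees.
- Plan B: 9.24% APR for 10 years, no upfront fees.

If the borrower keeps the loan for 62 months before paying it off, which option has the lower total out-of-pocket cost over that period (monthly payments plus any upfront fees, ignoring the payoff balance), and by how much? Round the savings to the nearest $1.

Plan A: at 8.60% the monthly rate is 0.0071667, so the payment is 138,000 × 0.0071667 / (1 − 1.0071667^−120) = $1,718.39.
Plan B: at 9.24% the monthly rate is 0.0077000, so the payment is 138,000 × 0.0077000 / (1 − 1.0077000^−120) = $1,766.10.
Over 62 months: Plan A costs 62 × $1,718.39 + $3,100.00 = $109,640.18; Plan B costs 62 × $1,766.10 = $109,498.20.
Plan B is cheaper by $109,640.18 − $109,498.20 = $141.98.

Plan B by $142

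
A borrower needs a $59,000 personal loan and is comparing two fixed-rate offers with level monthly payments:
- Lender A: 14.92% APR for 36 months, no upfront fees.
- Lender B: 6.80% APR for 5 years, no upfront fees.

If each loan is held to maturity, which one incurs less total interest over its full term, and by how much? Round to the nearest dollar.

Lender A: monthly rate = 14.92%/12 = 0.0124333; payment = 59,000 × 0.0124333 / (1 − (1+0.0124333)^−36) = $2,042.94.
Total interest on Lender A = 36 × $2,042.94 − $59,000 = $14,545.84.
Lender B: at 6.80% the monthly rate is 0.0056667, so the payment is 59,000 × 0.0056667 / (1 − 1.0056667^−60) = $1,162.71.
Total interest on Lender B = 60 × $1,162.71 − $59,000 = $10,762.60.
Lender B is lower by $3,783.24.

Lender B by $3,783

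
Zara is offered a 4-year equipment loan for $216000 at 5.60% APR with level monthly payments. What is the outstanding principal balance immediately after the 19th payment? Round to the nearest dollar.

$136,222

With monthly rate i = 5.6%/12 = 0.0046667, the balance after k of n payments is P · [(1+i)^n − (1+i)^k] / [(1+i)^n − 1].
(1+0.0046667)^48 = 1.25041932 and (1+0.0046667)^19 = 1.09249101, so the balance is 216,000 × (1.25041932 − 1.09249101) / (1.25041932 − 1) = $136,221.58.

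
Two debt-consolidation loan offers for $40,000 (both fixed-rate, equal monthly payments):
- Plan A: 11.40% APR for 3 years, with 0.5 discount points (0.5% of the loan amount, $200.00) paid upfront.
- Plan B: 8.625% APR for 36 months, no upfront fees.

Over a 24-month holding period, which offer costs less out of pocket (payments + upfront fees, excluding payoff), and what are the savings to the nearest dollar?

Plan A: monthly rate = 11.4%/12 = 0.0095000; payment = 40,000 × 0.0095000 / (1 − (1+0.0095000)^−36) = $1,317.14.
Plan B: monthly rate = 8.625%/12 = 0.0071875; payment = 40,000 × 0.0071875 / (1 − (1+0.0071875)^−36) = $1,265.02.
Over 24 months: Plan A costs 24 × $1,317.14 + $200.00 = $31,811.36; Plan B costs 24 × $1,265.02 = $30,360.48.
Plan B is cheaper by $31,811.36 − $30,360.48 = $1,450.88.

Plan B by $1,451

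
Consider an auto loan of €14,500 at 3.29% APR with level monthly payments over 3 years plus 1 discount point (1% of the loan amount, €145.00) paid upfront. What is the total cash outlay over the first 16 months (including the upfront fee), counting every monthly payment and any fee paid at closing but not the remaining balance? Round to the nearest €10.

€6,920

At 3.29% the monthly rate is 0.0027417, so the payment is 14,500 × 0.0027417 / (1 − 1.0027417^−36) = €423.53.
Total outlay = 16 × €423.53 + €145.00 = €6,921.48.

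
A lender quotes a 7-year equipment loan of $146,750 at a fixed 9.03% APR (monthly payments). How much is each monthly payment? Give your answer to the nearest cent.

Monthly rate = 9.03%/12 = 0.0075250; payment = 146,750 × 0.0075250 / (1 − (1+0.0075250)^−84) = $2,363.31.

$2,363.31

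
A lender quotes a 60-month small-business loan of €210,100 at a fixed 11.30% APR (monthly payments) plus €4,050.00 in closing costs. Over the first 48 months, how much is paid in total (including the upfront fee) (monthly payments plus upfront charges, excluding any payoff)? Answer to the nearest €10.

€224,830

At 11.30% the monthly rate is 0.0094167, so the payment is 210,100 × 0.0094167 / (1 − 1.0094167^−60) = €4,599.58.
Total outlay = 48 × €4,599.58 + €4,050.00 = €224,829.84.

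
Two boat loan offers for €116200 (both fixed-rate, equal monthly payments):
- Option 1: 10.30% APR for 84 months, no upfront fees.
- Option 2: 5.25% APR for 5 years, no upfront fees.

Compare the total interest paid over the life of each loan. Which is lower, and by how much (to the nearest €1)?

Option 2 by €31,188

Option 1: at 10.30% the monthly rate is 0.0085833, so the payment is 116,200 × 0.0085833 / (1 − 1.0085833^−84) = €1,947.12.
Total interest on Option 1 = 84 × €1,947.12 − €116,200 = €47,358.08.
Option 2: monthly rate = 5.25%/12 = 0.0043750; payment = 116,200 × 0.0043750 / (1 − (1+0.0043750)^−60) = €2,206.17.
Total interest on Option 2 = 60 × €2,206.17 − €116,200 = €16,170.20.
Option 2 is lower by €31,187.88.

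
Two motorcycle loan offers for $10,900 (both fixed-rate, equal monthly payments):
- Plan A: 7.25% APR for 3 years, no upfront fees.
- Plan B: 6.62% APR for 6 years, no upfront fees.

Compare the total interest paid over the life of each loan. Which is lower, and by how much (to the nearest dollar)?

Plan A: at 7.25% the monthly rate is 0.0060417, so the payment is 10,900 × 0.0060417 / (1 − 1.0060417^−36) = $337.81.
Total interest on Plan A = 36 × $337.81 − $10,900 = $1,261.16.
Plan B: at 6.62% the monthly rate is 0.0055167, so the payment is 10,900 × 0.0055167 / (1 − 1.0055167^−72) = $183.85.
Total interest on Plan B = 72 × $183.85 − $10,900 = $2,337.20.
Plan A is lower by $1,076.04.

Plan A by $1,076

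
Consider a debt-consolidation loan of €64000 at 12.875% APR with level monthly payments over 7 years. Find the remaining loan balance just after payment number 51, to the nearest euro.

€32,092

With monthly rate i = 12.875%/12 = 0.0107292, the balance after k of n payments is P · [(1+i)^n − (1+i)^k] / [(1+i)^n − 1].
(1+0.0107292)^84 = 2.45088572 and (1+0.0107292)^51 = 1.72335487, so the balance is 64,000 × (2.45088572 − 1.72335487) / (2.45088572 − 1) = €32,092.10.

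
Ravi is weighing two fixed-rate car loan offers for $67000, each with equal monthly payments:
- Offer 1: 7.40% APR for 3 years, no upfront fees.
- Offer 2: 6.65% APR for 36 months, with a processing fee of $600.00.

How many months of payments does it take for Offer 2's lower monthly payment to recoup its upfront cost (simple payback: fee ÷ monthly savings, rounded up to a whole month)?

Offer 1: at 7.40% the monthly rate is 0.0061667, so the payment is 67,000 × 0.0061667 / (1 − 1.0061667^−36) = $2,081.04.
Offer 2: monthly rate = 6.65%/12 = 0.0055417; payment = 67,000 × 0.0055417 / (1 − (1+0.0055417)^−36) = $2,058.06.
Monthly savings = $2,081.04 − $2,058.06 = $22.98.
Break-even = $600.00 / $22.98 = 26.11 → 27 months.

27 months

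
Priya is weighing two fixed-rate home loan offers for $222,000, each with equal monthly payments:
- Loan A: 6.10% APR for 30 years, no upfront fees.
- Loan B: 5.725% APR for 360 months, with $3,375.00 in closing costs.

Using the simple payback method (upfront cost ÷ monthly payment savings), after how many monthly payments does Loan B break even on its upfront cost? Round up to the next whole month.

Loan A: at 6.10% the monthly rate is 0.0050833, so the payment is 222,000 × 0.0050833 / (1 − 1.0050833^−360) = $1,345.31.
Loan B: at 5.725% the monthly rate is 0.0047708, so the payment is 222,000 × 0.0047708 / (1 − 1.0047708^−360) = $1,292.01.
Monthly savings = $1,345.31 − $1,292.01 = $53.30.
Break-even = $3,375.00 / $53.30 = 63.32 → 64 months.

64 months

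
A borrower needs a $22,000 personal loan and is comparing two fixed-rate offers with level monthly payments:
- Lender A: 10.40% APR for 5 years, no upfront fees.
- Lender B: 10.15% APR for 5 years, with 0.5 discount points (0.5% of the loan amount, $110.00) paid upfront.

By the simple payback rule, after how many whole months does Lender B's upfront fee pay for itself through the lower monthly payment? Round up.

Lender A: monthly rate = 10.4%/12 = 0.0086667; payment = 22,000 × 0.0086667 / (1 − (1+0.0086667)^−60) = $471.78.
Lender B: monthly rate = 10.15%/12 = 0.0084583; payment = 22,000 × 0.0084583 / (1 − (1+0.0084583)^−60) = $469.06.
Monthly savings = $471.78 − $469.06 = $2.72.
Break-even = $110.00 / $2.72 = 40.44 → 41 months.

41 months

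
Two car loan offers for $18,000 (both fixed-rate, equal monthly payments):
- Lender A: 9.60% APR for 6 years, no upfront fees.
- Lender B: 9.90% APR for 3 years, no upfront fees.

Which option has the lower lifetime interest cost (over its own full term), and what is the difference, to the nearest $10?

Lender A: at 9.60% the monthly rate is 0.0080000, so the payment is 18,000 × 0.0080000 / (1 − 1.0080000^−72) = $329.85.
Total interest on Lender A = 72 × $329.85 − $18,000 = $5,749.20.
Lender B: monthly rate = 9.9%/12 = 0.0082500; payment = 18,000 × 0.0082500 / (1 − (1+0.0082500)^−36) = $579.96.
Total interest on Lender B = 36 × $579.96 − $18,000 = $2,878.56.
Lender B is lower by $2,870.64.

Lender B by $2,870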